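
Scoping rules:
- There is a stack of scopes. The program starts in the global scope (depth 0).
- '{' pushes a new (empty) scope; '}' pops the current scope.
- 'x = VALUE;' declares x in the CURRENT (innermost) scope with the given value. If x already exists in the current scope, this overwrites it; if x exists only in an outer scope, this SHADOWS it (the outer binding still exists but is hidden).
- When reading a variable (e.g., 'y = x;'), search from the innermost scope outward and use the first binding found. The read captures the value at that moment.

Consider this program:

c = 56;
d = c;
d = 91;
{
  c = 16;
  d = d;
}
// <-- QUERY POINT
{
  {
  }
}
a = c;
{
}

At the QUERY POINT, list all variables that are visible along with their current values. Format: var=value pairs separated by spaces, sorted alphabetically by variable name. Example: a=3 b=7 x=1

Answer: c=56 d=91

Derivation:
Step 1: declare c=56 at depth 0
Step 2: declare d=(read c)=56 at depth 0
Step 3: declare d=91 at depth 0
Step 4: enter scope (depth=1)
Step 5: declare c=16 at depth 1
Step 6: declare d=(read d)=91 at depth 1
Step 7: exit scope (depth=0)
Visible at query point: c=56 d=91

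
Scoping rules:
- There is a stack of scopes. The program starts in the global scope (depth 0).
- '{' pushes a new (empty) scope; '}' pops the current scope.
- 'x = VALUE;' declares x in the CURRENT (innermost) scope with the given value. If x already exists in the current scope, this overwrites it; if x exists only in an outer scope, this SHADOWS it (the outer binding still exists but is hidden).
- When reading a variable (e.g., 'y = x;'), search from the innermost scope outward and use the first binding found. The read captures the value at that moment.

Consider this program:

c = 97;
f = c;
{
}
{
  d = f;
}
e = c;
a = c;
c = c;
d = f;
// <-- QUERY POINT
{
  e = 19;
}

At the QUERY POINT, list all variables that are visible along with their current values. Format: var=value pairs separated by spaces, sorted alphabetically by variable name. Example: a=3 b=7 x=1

Step 1: declare c=97 at depth 0
Step 2: declare f=(read c)=97 at depth 0
Step 3: enter scope (depth=1)
Step 4: exit scope (depth=0)
Step 5: enter scope (depth=1)
Step 6: declare d=(read f)=97 at depth 1
Step 7: exit scope (depth=0)
Step 8: declare e=(read c)=97 at depth 0
Step 9: declare a=(read c)=97 at depth 0
Step 10: declare c=(read c)=97 at depth 0
Step 11: declare d=(read f)=97 at depth 0
Visible at query point: a=97 c=97 d=97 e=97 f=97

Answer: a=97 c=97 d=97 e=97 f=97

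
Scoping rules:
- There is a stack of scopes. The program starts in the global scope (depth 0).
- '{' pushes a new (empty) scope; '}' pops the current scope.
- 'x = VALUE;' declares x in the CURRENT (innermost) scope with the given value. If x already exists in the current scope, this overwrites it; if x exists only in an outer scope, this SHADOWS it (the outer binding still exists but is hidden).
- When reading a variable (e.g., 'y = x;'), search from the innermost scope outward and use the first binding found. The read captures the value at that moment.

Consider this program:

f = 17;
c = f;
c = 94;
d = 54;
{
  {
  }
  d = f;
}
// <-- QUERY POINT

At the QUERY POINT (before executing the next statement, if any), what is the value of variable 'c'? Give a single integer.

Step 1: declare f=17 at depth 0
Step 2: declare c=(read f)=17 at depth 0
Step 3: declare c=94 at depth 0
Step 4: declare d=54 at depth 0
Step 5: enter scope (depth=1)
Step 6: enter scope (depth=2)
Step 7: exit scope (depth=1)
Step 8: declare d=(read f)=17 at depth 1
Step 9: exit scope (depth=0)
Visible at query point: c=94 d=54 f=17

Answer: 94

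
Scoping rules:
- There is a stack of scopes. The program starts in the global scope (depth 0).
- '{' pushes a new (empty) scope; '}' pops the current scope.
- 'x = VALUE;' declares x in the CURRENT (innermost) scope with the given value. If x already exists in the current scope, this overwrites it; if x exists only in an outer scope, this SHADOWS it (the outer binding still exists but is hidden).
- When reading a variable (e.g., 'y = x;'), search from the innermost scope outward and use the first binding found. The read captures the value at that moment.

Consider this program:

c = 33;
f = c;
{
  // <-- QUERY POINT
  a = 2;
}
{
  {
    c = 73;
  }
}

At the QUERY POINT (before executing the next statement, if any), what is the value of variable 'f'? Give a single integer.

Step 1: declare c=33 at depth 0
Step 2: declare f=(read c)=33 at depth 0
Step 3: enter scope (depth=1)
Visible at query point: c=33 f=33

Answer: 33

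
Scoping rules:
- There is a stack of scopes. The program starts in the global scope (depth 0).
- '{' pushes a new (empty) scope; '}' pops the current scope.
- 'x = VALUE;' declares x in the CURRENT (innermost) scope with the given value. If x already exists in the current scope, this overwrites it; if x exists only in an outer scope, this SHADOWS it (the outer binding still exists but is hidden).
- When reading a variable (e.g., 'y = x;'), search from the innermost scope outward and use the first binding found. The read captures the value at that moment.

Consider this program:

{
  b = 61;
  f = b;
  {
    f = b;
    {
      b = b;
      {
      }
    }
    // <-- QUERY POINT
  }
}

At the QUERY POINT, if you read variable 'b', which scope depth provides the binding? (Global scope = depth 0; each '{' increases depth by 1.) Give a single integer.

Answer: 1

Derivation:
Step 1: enter scope (depth=1)
Step 2: declare b=61 at depth 1
Step 3: declare f=(read b)=61 at depth 1
Step 4: enter scope (depth=2)
Step 5: declare f=(read b)=61 at depth 2
Step 6: enter scope (depth=3)
Step 7: declare b=(read b)=61 at depth 3
Step 8: enter scope (depth=4)
Step 9: exit scope (depth=3)
Step 10: exit scope (depth=2)
Visible at query point: b=61 f=61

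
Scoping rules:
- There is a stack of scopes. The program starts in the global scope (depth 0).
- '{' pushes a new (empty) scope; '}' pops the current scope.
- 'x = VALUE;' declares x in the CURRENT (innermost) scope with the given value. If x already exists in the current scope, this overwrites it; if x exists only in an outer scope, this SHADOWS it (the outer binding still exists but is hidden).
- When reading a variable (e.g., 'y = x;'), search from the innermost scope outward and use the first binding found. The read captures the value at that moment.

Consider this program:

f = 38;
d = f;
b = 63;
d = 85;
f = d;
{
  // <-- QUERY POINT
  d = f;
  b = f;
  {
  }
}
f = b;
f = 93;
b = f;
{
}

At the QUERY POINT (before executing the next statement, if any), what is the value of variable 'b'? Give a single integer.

Step 1: declare f=38 at depth 0
Step 2: declare d=(read f)=38 at depth 0
Step 3: declare b=63 at depth 0
Step 4: declare d=85 at depth 0
Step 5: declare f=(read d)=85 at depth 0
Step 6: enter scope (depth=1)
Visible at query point: b=63 d=85 f=85

Answer: 63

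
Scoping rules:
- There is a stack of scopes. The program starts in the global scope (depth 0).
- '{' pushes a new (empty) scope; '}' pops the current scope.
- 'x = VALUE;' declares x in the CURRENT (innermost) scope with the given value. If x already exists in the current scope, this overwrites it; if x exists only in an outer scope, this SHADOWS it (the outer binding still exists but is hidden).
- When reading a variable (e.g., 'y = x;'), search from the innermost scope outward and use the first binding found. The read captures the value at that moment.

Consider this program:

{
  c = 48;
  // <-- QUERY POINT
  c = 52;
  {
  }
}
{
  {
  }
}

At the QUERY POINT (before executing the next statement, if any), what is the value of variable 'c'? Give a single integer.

Step 1: enter scope (depth=1)
Step 2: declare c=48 at depth 1
Visible at query point: c=48

Answer: 48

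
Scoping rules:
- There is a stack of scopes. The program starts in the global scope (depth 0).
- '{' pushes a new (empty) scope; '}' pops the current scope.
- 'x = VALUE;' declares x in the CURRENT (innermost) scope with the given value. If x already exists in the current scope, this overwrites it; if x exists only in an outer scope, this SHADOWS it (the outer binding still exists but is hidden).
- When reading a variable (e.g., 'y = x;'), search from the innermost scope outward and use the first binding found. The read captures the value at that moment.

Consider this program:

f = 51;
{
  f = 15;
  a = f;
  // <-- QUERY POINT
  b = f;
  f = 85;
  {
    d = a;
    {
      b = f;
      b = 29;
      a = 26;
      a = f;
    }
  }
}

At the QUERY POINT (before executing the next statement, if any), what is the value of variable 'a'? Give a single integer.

Step 1: declare f=51 at depth 0
Step 2: enter scope (depth=1)
Step 3: declare f=15 at depth 1
Step 4: declare a=(read f)=15 at depth 1
Visible at query point: a=15 f=15

Answer: 15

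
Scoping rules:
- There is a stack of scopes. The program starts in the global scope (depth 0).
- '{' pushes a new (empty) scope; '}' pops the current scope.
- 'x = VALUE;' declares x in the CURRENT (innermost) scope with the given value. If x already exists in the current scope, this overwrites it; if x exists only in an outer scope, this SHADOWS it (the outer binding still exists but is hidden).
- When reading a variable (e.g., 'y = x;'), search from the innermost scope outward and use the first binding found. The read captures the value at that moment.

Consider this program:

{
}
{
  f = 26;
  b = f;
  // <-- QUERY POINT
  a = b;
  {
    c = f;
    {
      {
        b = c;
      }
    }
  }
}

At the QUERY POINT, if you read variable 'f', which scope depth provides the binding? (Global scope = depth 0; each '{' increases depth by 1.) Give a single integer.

Step 1: enter scope (depth=1)
Step 2: exit scope (depth=0)
Step 3: enter scope (depth=1)
Step 4: declare f=26 at depth 1
Step 5: declare b=(read f)=26 at depth 1
Visible at query point: b=26 f=26

Answer: 1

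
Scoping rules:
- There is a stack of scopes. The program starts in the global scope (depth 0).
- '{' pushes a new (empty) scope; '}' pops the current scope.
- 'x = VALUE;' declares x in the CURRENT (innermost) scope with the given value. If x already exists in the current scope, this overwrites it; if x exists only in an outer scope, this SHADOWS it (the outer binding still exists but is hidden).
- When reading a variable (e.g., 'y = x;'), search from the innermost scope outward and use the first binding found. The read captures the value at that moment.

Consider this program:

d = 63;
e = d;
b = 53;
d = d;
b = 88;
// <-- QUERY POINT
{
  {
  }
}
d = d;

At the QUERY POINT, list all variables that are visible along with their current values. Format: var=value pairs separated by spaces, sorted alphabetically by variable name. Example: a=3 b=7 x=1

Answer: b=88 d=63 e=63

Derivation:
Step 1: declare d=63 at depth 0
Step 2: declare e=(read d)=63 at depth 0
Step 3: declare b=53 at depth 0
Step 4: declare d=(read d)=63 at depth 0
Step 5: declare b=88 at depth 0
Visible at query point: b=88 d=63 e=63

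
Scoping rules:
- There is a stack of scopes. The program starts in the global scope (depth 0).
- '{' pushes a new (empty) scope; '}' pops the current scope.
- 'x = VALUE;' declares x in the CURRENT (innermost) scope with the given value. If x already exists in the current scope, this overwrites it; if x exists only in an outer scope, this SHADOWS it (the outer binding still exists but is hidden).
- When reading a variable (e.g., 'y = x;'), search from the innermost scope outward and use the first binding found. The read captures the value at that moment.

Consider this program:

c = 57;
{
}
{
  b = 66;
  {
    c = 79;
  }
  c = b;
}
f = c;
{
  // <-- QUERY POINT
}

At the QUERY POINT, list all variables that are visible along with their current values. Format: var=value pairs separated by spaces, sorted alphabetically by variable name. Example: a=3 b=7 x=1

Answer: c=57 f=57

Derivation:
Step 1: declare c=57 at depth 0
Step 2: enter scope (depth=1)
Step 3: exit scope (depth=0)
Step 4: enter scope (depth=1)
Step 5: declare b=66 at depth 1
Step 6: enter scope (depth=2)
Step 7: declare c=79 at depth 2
Step 8: exit scope (depth=1)
Step 9: declare c=(read b)=66 at depth 1
Step 10: exit scope (depth=0)
Step 11: declare f=(read c)=57 at depth 0
Step 12: enter scope (depth=1)
Visible at query point: c=57 f=57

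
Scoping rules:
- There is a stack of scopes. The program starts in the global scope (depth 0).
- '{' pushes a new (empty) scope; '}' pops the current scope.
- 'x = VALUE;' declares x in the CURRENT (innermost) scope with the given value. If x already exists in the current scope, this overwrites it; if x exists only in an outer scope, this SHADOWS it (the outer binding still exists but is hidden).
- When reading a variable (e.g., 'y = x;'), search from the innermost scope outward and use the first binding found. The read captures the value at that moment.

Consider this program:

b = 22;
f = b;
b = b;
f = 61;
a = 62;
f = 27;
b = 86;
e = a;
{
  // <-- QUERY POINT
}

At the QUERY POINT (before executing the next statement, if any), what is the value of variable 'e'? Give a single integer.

Step 1: declare b=22 at depth 0
Step 2: declare f=(read b)=22 at depth 0
Step 3: declare b=(read b)=22 at depth 0
Step 4: declare f=61 at depth 0
Step 5: declare a=62 at depth 0
Step 6: declare f=27 at depth 0
Step 7: declare b=86 at depth 0
Step 8: declare e=(read a)=62 at depth 0
Step 9: enter scope (depth=1)
Visible at query point: a=62 b=86 e=62 f=27

Answer: 62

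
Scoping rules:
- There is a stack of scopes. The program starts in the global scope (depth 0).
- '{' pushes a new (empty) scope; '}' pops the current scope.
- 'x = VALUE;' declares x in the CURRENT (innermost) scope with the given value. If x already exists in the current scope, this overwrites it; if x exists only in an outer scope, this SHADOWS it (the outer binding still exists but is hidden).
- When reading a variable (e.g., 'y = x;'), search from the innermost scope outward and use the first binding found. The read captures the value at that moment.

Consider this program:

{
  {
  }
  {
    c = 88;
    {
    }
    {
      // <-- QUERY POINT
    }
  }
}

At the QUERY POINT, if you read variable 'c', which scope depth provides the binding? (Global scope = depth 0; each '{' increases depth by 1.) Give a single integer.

Answer: 2

Derivation:
Step 1: enter scope (depth=1)
Step 2: enter scope (depth=2)
Step 3: exit scope (depth=1)
Step 4: enter scope (depth=2)
Step 5: declare c=88 at depth 2
Step 6: enter scope (depth=3)
Step 7: exit scope (depth=2)
Step 8: enter scope (depth=3)
Visible at query point: c=88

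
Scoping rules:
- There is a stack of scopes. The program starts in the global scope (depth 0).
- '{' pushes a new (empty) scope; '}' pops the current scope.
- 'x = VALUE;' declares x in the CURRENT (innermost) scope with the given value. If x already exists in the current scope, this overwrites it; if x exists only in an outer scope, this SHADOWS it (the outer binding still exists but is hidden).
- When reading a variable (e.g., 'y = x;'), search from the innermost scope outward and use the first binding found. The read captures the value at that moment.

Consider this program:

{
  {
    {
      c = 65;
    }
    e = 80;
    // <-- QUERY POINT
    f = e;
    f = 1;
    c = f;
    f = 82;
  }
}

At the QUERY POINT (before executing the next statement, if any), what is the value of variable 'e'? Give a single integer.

Answer: 80

Derivation:
Step 1: enter scope (depth=1)
Step 2: enter scope (depth=2)
Step 3: enter scope (depth=3)
Step 4: declare c=65 at depth 3
Step 5: exit scope (depth=2)
Step 6: declare e=80 at depth 2
Visible at query point: e=80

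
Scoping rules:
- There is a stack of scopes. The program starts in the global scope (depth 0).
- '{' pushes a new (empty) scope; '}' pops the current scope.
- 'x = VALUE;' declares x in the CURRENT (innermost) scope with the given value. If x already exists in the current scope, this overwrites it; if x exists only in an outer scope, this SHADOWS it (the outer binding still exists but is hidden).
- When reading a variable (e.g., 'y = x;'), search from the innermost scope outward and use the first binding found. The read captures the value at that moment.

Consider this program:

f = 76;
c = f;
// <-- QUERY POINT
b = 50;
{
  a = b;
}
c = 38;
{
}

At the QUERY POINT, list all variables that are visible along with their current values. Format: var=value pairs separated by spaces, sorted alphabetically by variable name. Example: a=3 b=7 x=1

Step 1: declare f=76 at depth 0
Step 2: declare c=(read f)=76 at depth 0
Visible at query point: c=76 f=76

Answer: c=76 f=76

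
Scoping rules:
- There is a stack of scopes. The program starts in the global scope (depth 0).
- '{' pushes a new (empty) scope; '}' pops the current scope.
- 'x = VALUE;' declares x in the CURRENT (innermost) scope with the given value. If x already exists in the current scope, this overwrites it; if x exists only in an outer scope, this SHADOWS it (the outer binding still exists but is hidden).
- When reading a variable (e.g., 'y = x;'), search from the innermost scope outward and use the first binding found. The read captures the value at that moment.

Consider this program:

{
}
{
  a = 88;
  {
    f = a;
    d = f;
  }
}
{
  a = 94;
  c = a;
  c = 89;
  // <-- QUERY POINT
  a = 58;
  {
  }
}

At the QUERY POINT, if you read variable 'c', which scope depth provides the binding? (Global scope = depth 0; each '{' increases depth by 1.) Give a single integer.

Answer: 1

Derivation:
Step 1: enter scope (depth=1)
Step 2: exit scope (depth=0)
Step 3: enter scope (depth=1)
Step 4: declare a=88 at depth 1
Step 5: enter scope (depth=2)
Step 6: declare f=(read a)=88 at depth 2
Step 7: declare d=(read f)=88 at depth 2
Step 8: exit scope (depth=1)
Step 9: exit scope (depth=0)
Step 10: enter scope (depth=1)
Step 11: declare a=94 at depth 1
Step 12: declare c=(read a)=94 at depth 1
Step 13: declare c=89 at depth 1
Visible at query point: a=94 c=89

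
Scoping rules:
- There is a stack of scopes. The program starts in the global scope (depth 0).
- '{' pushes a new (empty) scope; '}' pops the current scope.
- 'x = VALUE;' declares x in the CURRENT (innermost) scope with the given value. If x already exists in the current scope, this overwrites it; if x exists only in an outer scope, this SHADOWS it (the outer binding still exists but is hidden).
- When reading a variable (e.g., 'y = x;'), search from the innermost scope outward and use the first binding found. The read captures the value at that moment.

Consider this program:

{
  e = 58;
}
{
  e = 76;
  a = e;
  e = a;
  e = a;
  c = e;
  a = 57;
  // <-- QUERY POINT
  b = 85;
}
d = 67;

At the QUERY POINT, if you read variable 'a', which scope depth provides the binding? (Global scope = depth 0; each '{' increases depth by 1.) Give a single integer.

Answer: 1

Derivation:
Step 1: enter scope (depth=1)
Step 2: declare e=58 at depth 1
Step 3: exit scope (depth=0)
Step 4: enter scope (depth=1)
Step 5: declare e=76 at depth 1
Step 6: declare a=(read e)=76 at depth 1
Step 7: declare e=(read a)=76 at depth 1
Step 8: declare e=(read a)=76 at depth 1
Step 9: declare c=(read e)=76 at depth 1
Step 10: declare a=57 at depth 1
Visible at query point: a=57 c=76 e=76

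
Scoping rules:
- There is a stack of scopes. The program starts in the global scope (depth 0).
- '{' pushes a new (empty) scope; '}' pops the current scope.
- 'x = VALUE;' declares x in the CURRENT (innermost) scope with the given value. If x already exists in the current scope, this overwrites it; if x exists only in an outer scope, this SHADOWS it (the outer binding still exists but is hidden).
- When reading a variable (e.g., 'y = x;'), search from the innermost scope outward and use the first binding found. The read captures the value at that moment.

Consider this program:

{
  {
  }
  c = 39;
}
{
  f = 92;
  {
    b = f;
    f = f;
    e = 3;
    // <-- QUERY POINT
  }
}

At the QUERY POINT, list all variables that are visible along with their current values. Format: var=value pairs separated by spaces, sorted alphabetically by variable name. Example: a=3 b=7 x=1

Step 1: enter scope (depth=1)
Step 2: enter scope (depth=2)
Step 3: exit scope (depth=1)
Step 4: declare c=39 at depth 1
Step 5: exit scope (depth=0)
Step 6: enter scope (depth=1)
Step 7: declare f=92 at depth 1
Step 8: enter scope (depth=2)
Step 9: declare b=(read f)=92 at depth 2
Step 10: declare f=(read f)=92 at depth 2
Step 11: declare e=3 at depth 2
Visible at query point: b=92 e=3 f=92

Answer: b=92 e=3 f=92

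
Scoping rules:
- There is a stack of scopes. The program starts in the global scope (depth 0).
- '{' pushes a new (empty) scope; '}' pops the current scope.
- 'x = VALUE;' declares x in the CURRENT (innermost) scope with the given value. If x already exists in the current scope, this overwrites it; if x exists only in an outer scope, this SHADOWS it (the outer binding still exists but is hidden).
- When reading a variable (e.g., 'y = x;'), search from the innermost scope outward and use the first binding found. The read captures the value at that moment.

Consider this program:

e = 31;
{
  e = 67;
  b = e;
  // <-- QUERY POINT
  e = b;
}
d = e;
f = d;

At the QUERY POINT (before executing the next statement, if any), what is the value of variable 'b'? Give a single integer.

Answer: 67

Derivation:
Step 1: declare e=31 at depth 0
Step 2: enter scope (depth=1)
Step 3: declare e=67 at depth 1
Step 4: declare b=(read e)=67 at depth 1
Visible at query point: b=67 e=67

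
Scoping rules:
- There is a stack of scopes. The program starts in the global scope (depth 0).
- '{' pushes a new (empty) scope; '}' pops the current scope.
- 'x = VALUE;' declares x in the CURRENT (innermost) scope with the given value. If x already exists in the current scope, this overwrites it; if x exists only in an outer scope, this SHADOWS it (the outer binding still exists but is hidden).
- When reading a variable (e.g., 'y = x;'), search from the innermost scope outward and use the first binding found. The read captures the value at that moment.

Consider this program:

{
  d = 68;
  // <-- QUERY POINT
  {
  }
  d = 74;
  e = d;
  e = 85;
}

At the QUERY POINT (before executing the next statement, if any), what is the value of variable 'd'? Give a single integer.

Answer: 68

Derivation:
Step 1: enter scope (depth=1)
Step 2: declare d=68 at depth 1
Visible at query point: d=68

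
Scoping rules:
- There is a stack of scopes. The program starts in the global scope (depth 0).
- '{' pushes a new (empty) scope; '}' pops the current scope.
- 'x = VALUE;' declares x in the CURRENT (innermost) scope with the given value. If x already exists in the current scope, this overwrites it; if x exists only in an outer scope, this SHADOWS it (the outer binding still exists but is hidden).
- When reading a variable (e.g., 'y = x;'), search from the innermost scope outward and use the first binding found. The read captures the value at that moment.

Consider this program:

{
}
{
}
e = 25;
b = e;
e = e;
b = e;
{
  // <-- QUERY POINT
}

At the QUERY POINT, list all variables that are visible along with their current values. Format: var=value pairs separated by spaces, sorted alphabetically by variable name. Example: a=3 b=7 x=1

Answer: b=25 e=25

Derivation:
Step 1: enter scope (depth=1)
Step 2: exit scope (depth=0)
Step 3: enter scope (depth=1)
Step 4: exit scope (depth=0)
Step 5: declare e=25 at depth 0
Step 6: declare b=(read e)=25 at depth 0
Step 7: declare e=(read e)=25 at depth 0
Step 8: declare b=(read e)=25 at depth 0
Step 9: enter scope (depth=1)
Visible at query point: b=25 e=25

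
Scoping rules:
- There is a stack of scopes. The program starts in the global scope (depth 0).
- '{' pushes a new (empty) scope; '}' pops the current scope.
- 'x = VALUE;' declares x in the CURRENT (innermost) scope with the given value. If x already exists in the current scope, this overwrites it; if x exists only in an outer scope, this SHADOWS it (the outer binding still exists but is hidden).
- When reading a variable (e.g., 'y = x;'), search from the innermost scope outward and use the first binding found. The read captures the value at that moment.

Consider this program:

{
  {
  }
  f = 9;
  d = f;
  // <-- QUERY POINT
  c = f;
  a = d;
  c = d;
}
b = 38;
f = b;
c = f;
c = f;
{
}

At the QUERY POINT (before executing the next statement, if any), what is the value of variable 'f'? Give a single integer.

Answer: 9

Derivation:
Step 1: enter scope (depth=1)
Step 2: enter scope (depth=2)
Step 3: exit scope (depth=1)
Step 4: declare f=9 at depth 1
Step 5: declare d=(read f)=9 at depth 1
Visible at query point: d=9 f=9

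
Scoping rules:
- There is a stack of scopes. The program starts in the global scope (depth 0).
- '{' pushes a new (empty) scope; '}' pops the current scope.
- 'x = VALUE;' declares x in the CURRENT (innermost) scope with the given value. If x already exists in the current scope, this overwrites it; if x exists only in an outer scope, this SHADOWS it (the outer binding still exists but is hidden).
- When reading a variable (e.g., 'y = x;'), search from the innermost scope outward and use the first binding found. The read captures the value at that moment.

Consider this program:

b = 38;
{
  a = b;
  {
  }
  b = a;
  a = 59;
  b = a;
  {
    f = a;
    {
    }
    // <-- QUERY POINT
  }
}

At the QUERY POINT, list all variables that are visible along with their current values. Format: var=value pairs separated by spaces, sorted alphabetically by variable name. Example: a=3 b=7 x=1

Step 1: declare b=38 at depth 0
Step 2: enter scope (depth=1)
Step 3: declare a=(read b)=38 at depth 1
Step 4: enter scope (depth=2)
Step 5: exit scope (depth=1)
Step 6: declare b=(read a)=38 at depth 1
Step 7: declare a=59 at depth 1
Step 8: declare b=(read a)=59 at depth 1
Step 9: enter scope (depth=2)
Step 10: declare f=(read a)=59 at depth 2
Step 11: enter scope (depth=3)
Step 12: exit scope (depth=2)
Visible at query point: a=59 b=59 f=59

Answer: a=59 b=59 f=59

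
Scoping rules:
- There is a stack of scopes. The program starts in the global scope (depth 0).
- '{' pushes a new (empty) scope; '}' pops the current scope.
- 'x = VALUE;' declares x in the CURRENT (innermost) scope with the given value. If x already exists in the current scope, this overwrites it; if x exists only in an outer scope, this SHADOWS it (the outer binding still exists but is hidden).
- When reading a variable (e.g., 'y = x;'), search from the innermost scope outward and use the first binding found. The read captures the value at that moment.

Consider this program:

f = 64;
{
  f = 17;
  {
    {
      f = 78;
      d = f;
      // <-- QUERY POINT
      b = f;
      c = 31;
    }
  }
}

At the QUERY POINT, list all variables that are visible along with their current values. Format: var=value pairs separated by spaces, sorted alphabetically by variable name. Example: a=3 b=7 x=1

Answer: d=78 f=78

Derivation:
Step 1: declare f=64 at depth 0
Step 2: enter scope (depth=1)
Step 3: declare f=17 at depth 1
Step 4: enter scope (depth=2)
Step 5: enter scope (depth=3)
Step 6: declare f=78 at depth 3
Step 7: declare d=(read f)=78 at depth 3
Visible at query point: d=78 f=78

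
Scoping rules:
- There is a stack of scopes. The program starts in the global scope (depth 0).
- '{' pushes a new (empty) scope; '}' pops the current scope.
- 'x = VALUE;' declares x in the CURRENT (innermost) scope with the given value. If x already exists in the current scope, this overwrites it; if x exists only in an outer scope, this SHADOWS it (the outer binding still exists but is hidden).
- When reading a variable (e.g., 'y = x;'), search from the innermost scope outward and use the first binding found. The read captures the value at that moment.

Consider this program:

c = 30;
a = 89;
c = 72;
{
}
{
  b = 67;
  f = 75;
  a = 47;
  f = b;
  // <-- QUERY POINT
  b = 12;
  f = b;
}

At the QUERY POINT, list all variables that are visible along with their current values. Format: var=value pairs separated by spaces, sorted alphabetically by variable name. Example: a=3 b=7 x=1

Step 1: declare c=30 at depth 0
Step 2: declare a=89 at depth 0
Step 3: declare c=72 at depth 0
Step 4: enter scope (depth=1)
Step 5: exit scope (depth=0)
Step 6: enter scope (depth=1)
Step 7: declare b=67 at depth 1
Step 8: declare f=75 at depth 1
Step 9: declare a=47 at depth 1
Step 10: declare f=(read b)=67 at depth 1
Visible at query point: a=47 b=67 c=72 f=67

Answer: a=47 b=67 c=72 f=67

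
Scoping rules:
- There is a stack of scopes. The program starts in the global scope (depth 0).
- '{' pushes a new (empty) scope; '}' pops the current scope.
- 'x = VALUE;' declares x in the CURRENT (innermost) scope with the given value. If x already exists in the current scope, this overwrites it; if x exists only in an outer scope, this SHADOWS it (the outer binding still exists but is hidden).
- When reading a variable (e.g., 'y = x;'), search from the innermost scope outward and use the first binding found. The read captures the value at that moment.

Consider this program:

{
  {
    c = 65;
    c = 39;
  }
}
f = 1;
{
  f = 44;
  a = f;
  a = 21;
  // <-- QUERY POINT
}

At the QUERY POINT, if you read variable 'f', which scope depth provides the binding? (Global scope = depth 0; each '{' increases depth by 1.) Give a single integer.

Answer: 1

Derivation:
Step 1: enter scope (depth=1)
Step 2: enter scope (depth=2)
Step 3: declare c=65 at depth 2
Step 4: declare c=39 at depth 2
Step 5: exit scope (depth=1)
Step 6: exit scope (depth=0)
Step 7: declare f=1 at depth 0
Step 8: enter scope (depth=1)
Step 9: declare f=44 at depth 1
Step 10: declare a=(read f)=44 at depth 1
Step 11: declare a=21 at depth 1
Visible at query point: a=21 f=44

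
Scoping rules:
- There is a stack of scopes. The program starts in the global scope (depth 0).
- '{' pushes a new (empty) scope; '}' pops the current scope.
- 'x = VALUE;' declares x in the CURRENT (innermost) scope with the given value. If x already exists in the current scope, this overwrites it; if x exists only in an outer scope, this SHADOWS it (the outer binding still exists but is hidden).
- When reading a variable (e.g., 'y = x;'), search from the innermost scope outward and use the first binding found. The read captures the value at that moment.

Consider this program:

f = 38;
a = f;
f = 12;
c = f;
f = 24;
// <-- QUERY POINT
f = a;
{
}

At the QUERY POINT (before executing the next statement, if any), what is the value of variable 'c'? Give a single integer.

Answer: 12

Derivation:
Step 1: declare f=38 at depth 0
Step 2: declare a=(read f)=38 at depth 0
Step 3: declare f=12 at depth 0
Step 4: declare c=(read f)=12 at depth 0
Step 5: declare f=24 at depth 0
Visible at query point: a=38 c=12 f=24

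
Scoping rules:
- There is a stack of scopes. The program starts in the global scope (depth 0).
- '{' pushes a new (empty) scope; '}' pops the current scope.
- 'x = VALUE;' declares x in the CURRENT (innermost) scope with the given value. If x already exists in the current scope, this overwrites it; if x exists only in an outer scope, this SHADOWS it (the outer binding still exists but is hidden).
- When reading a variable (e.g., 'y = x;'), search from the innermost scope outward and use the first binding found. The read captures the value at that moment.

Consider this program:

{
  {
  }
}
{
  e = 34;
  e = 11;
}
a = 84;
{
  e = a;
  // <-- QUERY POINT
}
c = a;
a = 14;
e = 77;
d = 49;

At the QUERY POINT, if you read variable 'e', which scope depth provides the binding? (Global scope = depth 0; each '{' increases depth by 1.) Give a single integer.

Step 1: enter scope (depth=1)
Step 2: enter scope (depth=2)
Step 3: exit scope (depth=1)
Step 4: exit scope (depth=0)
Step 5: enter scope (depth=1)
Step 6: declare e=34 at depth 1
Step 7: declare e=11 at depth 1
Step 8: exit scope (depth=0)
Step 9: declare a=84 at depth 0
Step 10: enter scope (depth=1)
Step 11: declare e=(read a)=84 at depth 1
Visible at query point: a=84 e=84

Answer: 1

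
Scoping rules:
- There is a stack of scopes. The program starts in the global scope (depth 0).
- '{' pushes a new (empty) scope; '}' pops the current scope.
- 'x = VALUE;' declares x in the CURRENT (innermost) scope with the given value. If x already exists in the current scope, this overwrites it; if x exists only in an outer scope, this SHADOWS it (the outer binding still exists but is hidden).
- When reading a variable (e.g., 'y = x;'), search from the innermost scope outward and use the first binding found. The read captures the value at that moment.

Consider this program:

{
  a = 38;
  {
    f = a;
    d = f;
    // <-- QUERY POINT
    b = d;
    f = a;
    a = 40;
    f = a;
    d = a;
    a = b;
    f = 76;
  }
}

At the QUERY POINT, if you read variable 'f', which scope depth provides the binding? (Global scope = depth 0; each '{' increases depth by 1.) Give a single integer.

Step 1: enter scope (depth=1)
Step 2: declare a=38 at depth 1
Step 3: enter scope (depth=2)
Step 4: declare f=(read a)=38 at depth 2
Step 5: declare d=(read f)=38 at depth 2
Visible at query point: a=38 d=38 f=38

Answer: 2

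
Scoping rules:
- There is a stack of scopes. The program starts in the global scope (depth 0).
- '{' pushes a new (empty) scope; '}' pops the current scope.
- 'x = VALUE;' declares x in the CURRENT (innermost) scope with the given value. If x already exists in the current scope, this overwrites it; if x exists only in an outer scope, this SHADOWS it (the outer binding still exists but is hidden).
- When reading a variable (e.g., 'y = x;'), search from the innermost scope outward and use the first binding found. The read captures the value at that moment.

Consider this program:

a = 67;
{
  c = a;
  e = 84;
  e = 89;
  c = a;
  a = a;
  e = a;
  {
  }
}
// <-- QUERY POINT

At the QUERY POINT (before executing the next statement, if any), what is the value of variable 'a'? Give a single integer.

Answer: 67

Derivation:
Step 1: declare a=67 at depth 0
Step 2: enter scope (depth=1)
Step 3: declare c=(read a)=67 at depth 1
Step 4: declare e=84 at depth 1
Step 5: declare e=89 at depth 1
Step 6: declare c=(read a)=67 at depth 1
Step 7: declare a=(read a)=67 at depth 1
Step 8: declare e=(read a)=67 at depth 1
Step 9: enter scope (depth=2)
Step 10: exit scope (depth=1)
Step 11: exit scope (depth=0)
Visible at query point: a=67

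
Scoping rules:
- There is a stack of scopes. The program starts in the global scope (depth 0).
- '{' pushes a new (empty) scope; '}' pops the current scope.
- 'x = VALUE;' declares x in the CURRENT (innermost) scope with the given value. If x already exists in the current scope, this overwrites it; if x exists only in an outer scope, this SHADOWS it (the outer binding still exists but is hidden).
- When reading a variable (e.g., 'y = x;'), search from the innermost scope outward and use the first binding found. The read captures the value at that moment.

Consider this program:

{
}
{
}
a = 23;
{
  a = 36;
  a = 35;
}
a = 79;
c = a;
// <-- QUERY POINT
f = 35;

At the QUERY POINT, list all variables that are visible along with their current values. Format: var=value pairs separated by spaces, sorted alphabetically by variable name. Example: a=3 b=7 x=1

Answer: a=79 c=79

Derivation:
Step 1: enter scope (depth=1)
Step 2: exit scope (depth=0)
Step 3: enter scope (depth=1)
Step 4: exit scope (depth=0)
Step 5: declare a=23 at depth 0
Step 6: enter scope (depth=1)
Step 7: declare a=36 at depth 1
Step 8: declare a=35 at depth 1
Step 9: exit scope (depth=0)
Step 10: declare a=79 at depth 0
Step 11: declare c=(read a)=79 at depth 0
Visible at query point: a=79 c=79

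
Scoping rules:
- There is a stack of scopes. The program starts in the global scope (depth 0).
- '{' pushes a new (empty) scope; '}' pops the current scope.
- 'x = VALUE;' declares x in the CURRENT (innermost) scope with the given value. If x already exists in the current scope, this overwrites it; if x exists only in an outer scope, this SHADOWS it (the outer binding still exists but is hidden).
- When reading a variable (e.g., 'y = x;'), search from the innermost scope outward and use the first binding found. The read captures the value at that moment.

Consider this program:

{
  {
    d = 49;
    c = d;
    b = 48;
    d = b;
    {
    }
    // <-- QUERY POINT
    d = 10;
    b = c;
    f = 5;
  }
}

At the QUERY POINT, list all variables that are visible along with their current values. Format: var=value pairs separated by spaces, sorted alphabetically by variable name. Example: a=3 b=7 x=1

Answer: b=48 c=49 d=48

Derivation:
Step 1: enter scope (depth=1)
Step 2: enter scope (depth=2)
Step 3: declare d=49 at depth 2
Step 4: declare c=(read d)=49 at depth 2
Step 5: declare b=48 at depth 2
Step 6: declare d=(read b)=48 at depth 2
Step 7: enter scope (depth=3)
Step 8: exit scope (depth=2)
Visible at query point: b=48 c=49 d=48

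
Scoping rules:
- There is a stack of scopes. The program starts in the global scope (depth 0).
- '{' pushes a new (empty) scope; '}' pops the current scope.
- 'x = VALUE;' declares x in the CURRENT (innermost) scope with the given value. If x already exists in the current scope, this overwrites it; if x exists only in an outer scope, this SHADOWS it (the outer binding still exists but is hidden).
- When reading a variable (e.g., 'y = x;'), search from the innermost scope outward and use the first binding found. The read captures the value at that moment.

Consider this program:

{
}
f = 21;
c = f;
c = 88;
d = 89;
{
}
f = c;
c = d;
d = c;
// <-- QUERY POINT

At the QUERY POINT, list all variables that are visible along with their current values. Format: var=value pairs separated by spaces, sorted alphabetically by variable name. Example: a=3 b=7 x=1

Answer: c=89 d=89 f=88

Derivation:
Step 1: enter scope (depth=1)
Step 2: exit scope (depth=0)
Step 3: declare f=21 at depth 0
Step 4: declare c=(read f)=21 at depth 0
Step 5: declare c=88 at depth 0
Step 6: declare d=89 at depth 0
Step 7: enter scope (depth=1)
Step 8: exit scope (depth=0)
Step 9: declare f=(read c)=88 at depth 0
Step 10: declare c=(read d)=89 at depth 0
Step 11: declare d=(read c)=89 at depth 0
Visible at query point: c=89 d=89 f=88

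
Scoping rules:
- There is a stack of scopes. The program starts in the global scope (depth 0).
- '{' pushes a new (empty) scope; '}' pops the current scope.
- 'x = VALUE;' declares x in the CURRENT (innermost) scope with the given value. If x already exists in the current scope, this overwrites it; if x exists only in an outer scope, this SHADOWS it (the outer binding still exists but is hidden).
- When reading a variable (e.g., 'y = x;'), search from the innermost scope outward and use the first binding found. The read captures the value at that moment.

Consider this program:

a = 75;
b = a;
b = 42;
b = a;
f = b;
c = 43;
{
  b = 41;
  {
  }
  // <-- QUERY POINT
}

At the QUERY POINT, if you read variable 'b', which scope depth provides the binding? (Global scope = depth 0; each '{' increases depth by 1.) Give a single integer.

Step 1: declare a=75 at depth 0
Step 2: declare b=(read a)=75 at depth 0
Step 3: declare b=42 at depth 0
Step 4: declare b=(read a)=75 at depth 0
Step 5: declare f=(read b)=75 at depth 0
Step 6: declare c=43 at depth 0
Step 7: enter scope (depth=1)
Step 8: declare b=41 at depth 1
Step 9: enter scope (depth=2)
Step 10: exit scope (depth=1)
Visible at query point: a=75 b=41 c=43 f=75

Answer: 1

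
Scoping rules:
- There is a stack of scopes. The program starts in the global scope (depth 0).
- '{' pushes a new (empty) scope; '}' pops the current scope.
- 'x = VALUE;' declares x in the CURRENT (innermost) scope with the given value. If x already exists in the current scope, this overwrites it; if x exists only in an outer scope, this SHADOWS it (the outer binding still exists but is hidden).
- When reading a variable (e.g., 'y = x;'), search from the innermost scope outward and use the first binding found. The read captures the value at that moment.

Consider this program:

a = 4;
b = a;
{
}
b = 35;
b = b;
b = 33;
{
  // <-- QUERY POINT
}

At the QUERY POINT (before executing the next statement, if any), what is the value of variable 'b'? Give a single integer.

Answer: 33

Derivation:
Step 1: declare a=4 at depth 0
Step 2: declare b=(read a)=4 at depth 0
Step 3: enter scope (depth=1)
Step 4: exit scope (depth=0)
Step 5: declare b=35 at depth 0
Step 6: declare b=(read b)=35 at depth 0
Step 7: declare b=33 at depth 0
Step 8: enter scope (depth=1)
Visible at query point: a=4 b=33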